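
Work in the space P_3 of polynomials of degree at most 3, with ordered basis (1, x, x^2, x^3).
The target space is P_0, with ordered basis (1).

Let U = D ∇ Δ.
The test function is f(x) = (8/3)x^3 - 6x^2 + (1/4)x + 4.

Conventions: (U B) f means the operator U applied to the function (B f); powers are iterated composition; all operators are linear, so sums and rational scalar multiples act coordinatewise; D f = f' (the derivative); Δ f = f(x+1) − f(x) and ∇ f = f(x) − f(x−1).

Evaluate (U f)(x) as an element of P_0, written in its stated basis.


Δ f = 8x^2 - 4x - 37/12
∇ Δ f = 16x - 12
D (∇ Δ) f = 16

g(x) = 16


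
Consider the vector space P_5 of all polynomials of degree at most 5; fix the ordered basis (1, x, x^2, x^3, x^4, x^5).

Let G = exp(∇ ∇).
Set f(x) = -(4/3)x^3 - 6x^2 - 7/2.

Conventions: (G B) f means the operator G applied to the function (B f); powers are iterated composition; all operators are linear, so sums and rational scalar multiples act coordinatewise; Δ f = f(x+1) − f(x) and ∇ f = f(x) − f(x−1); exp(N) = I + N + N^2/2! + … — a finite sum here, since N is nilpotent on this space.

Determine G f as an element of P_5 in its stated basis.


g(x) = -(4/3)x^3 - 6x^2 - 8x - 15/2

order-1 term: -8x - 4
the series for exp(∇ ∇) f terminates at order 1
exp(∇ ∇) f = -(4/3)x^3 - 6x^2 - 8x - 15/2


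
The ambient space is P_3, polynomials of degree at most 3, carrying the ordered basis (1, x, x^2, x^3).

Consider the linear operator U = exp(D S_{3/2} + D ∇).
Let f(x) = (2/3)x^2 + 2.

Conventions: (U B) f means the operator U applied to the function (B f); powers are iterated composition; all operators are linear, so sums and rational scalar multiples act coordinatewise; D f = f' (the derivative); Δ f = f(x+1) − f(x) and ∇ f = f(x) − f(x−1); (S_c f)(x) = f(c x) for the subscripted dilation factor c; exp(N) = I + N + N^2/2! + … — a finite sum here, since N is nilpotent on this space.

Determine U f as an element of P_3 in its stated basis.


g(x) = (2/3)x^2 + 3x + 67/12

order-1 term: 3x + 4/3
order-2 term: 9/4
the series for exp(D S_{3/2} + D ∇) f terminates at order 2
exp(D S_{3/2} + D ∇) f = (2/3)x^2 + 3x + 67/12


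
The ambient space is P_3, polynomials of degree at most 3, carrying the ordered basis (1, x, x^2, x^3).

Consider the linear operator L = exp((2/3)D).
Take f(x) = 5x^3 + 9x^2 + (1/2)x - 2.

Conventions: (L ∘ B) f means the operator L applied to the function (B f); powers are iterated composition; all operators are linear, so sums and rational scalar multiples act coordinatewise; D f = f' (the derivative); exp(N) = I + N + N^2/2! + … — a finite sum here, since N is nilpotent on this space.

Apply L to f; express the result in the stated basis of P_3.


g(x) = 5x^3 + 19x^2 + (115/6)x + 103/27

order-1 term: 10x^2 + 12x + 1/3
order-2 term: (20/3)x + 4
order-3 term: 40/27
the series for exp((2/3)D) f terminates at order 3
exp((2/3)D) f = 5x^3 + 19x^2 + (115/6)x + 103/27


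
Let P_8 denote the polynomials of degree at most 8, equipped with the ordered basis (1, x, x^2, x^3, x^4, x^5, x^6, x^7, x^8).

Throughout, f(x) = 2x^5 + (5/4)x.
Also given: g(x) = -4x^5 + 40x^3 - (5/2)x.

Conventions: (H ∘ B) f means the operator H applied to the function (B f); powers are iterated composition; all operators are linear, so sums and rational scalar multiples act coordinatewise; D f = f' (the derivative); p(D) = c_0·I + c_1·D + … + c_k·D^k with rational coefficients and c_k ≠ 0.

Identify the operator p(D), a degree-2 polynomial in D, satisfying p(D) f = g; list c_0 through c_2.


p(D) = -2·I + D^2, i.e. c_0 = -2, c_1 = 0, c_2 = 1

D^0 f = 2x^5 + (5/4)x
D^1 f = 10x^4 + 5/4
D^2 f = 40x^3
matching coefficients of g against c_0 f + c_1 Df + … from the top degree down determines the c_i
solution: c_0 = -2, c_1 = 0, c_2 = 1


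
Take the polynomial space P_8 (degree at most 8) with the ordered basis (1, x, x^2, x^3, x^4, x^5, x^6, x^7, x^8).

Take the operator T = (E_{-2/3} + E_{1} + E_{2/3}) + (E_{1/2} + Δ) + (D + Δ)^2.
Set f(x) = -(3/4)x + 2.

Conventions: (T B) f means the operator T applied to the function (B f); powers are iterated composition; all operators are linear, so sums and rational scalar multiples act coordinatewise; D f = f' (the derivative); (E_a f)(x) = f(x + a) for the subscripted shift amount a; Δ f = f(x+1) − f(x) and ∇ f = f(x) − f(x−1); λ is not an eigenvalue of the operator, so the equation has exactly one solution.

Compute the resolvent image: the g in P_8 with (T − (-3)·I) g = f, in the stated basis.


the image equals g(x) = -(3/28)x + 127/392

write g with unknown coordinates in the stated basis and equate coefficients in (T − (-3)·I) g = f
solving from the highest basis element down gives g = -(3/28)x + 127/392
check: T g = -(3/7)x + 403/392
so T g − (-3)·g = -(3/4)x + 2 = f ✓


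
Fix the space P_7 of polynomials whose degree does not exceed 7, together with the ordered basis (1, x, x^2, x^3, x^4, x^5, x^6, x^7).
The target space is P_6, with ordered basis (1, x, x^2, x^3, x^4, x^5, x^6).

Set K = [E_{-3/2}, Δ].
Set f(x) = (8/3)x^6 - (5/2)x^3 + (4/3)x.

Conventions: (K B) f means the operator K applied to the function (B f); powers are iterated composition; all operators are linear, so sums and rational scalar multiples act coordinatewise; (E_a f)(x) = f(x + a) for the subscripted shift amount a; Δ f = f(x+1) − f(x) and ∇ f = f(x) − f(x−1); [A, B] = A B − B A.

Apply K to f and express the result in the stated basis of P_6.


Δ f = 16x^5 + 40x^4 + (160/3)x^3 + (65/2)x^2 + (17/2)x + 3/2
E_{-3/2} Δ f = 16x^5 - 80x^4 + (520/3)x^3 - (415/2)x^2 + 136x - 297/8
E_{-3/2} f = (8/3)x^6 - 24x^5 + 90x^4 - (365/2)x^3 + (855/4)x^2 - (3289/24)x + 589/16
Δ E_{-3/2} f = 16x^5 - 80x^4 + (520/3)x^3 - (415/2)x^2 + 136x - 297/8
[E_{-3/2}, Δ] f = 0

g(x) = 0


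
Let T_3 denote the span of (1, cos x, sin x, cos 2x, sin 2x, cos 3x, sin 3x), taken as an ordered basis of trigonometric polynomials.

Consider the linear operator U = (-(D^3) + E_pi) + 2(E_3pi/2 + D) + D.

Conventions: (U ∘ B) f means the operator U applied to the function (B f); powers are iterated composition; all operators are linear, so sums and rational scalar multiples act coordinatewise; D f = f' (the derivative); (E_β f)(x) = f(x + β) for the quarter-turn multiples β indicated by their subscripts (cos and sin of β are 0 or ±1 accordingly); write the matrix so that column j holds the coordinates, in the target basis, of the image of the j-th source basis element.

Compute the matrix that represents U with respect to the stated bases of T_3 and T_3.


image of 1: 3
image of cos x: -cos x - 2sin x
image of sin x: 2cos x - sin x
image of cos 2x: -cos 2x - 14sin 2x
image of sin 2x: 14cos 2x - sin 2x
image of cos 3x: -cos 3x - 38sin 3x
image of sin 3x: 38cos 3x - sin 3x
each image's coordinates form column j of the matrix

the matrix is [[3, 0, 0, 0, 0, 0, 0]; [0, -1, 2, 0, 0, 0, 0]; [0, -2, -1, 0, 0, 0, 0]; [0, 0, 0, -1, 14, 0, 0]; [0, 0, 0, -14, -1, 0, 0]; [0, 0, 0, 0, 0, -1, 38]; [0, 0, 0, 0, 0, -38, -1]] (rows listed top to bottom)


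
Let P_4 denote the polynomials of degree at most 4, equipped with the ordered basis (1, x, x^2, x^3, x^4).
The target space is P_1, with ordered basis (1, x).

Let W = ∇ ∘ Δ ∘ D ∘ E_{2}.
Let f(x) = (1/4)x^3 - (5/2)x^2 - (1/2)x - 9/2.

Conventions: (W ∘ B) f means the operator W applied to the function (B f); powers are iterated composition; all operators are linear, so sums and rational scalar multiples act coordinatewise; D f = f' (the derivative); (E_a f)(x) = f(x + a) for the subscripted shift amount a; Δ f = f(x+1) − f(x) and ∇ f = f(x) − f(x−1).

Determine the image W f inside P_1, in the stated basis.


E_{2} f = (1/4)x^3 - x^2 - (15/2)x - 27/2
D E_{2} f = (3/4)x^2 - 2x - 15/2
Δ D E_{2} f = (3/2)x - 5/4
∇ (Δ ∘ D ∘ E_{2}) f = 3/2

the result is g(x) = 3/2


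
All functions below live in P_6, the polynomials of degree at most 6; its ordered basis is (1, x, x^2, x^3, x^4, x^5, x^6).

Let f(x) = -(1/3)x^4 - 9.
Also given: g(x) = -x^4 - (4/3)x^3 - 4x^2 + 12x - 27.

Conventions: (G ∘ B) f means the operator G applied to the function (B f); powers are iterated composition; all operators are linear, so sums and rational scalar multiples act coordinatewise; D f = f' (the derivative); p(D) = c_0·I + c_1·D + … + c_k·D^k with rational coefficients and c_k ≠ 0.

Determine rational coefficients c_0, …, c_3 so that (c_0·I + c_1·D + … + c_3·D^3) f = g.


p(D) = 3·I + D + D^2 − (3/2)·D^3, i.e. c_0 = 3, c_1 = 1, c_2 = 1, c_3 = -3/2

D^0 f = -(1/3)x^4 - 9
D^1 f = -(4/3)x^3
D^2 f = -4x^2
D^3 f = -8x
matching coefficients of g against c_0 f + c_1 Df + … from the top degree down determines the c_i
solution: c_0 = 3, c_1 = 1, c_2 = 1, c_3 = -3/2


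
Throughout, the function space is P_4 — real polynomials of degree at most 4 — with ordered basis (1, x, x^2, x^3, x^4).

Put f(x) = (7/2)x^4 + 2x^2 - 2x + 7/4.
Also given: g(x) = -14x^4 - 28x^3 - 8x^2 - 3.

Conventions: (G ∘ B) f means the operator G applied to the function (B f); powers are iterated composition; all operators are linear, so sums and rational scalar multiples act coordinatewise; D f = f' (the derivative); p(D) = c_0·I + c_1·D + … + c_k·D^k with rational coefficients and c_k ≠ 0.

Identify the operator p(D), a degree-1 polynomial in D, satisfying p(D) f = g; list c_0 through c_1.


c_0 = -4, c_1 = -2

D^0 f = (7/2)x^4 + 2x^2 - 2x + 7/4
D^1 f = 14x^3 + 4x - 2
matching coefficients of g against c_0 f + c_1 Df + … from the top degree down determines the c_i
solution: c_0 = -4, c_1 = -2


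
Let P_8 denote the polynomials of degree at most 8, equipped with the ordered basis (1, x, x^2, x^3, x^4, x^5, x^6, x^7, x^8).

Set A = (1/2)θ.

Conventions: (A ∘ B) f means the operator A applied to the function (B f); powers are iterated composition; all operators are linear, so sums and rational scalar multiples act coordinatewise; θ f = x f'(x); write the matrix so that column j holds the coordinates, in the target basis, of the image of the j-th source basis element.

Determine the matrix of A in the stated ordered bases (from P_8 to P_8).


the matrix is [[0, 0, 0, 0, 0, 0, 0, 0, 0]; [0, 1/2, 0, 0, 0, 0, 0, 0, 0]; [0, 0, 1, 0, 0, 0, 0, 0, 0]; [0, 0, 0, 3/2, 0, 0, 0, 0, 0]; [0, 0, 0, 0, 2, 0, 0, 0, 0]; [0, 0, 0, 0, 0, 5/2, 0, 0, 0]; [0, 0, 0, 0, 0, 0, 3, 0, 0]; [0, 0, 0, 0, 0, 0, 0, 7/2, 0]; [0, 0, 0, 0, 0, 0, 0, 0, 4]] (rows listed top to bottom)

image of 1: 0
image of x: (1/2)x
image of x^2: x^2
image of x^3: (3/2)x^3
image of x^4: 2x^4
image of x^5: (5/2)x^5
image of x^6: 3x^6
image of x^7: (7/2)x^7
image of x^8: 4x^8
each image's coordinates form column j of the matrix


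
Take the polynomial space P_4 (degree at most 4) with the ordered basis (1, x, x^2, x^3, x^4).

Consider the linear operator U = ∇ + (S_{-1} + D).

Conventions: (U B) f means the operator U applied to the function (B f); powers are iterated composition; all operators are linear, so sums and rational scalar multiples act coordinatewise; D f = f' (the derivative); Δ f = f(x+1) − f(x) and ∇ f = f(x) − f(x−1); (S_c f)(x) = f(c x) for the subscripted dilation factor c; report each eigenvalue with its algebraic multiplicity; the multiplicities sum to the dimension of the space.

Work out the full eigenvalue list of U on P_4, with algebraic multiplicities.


image of 1: 1
image of x: -x + 2
image of x^2: x^2 + 4x - 1
image of x^3: -x^3 + 6x^2 - 3x + 1
image of x^4: x^4 + 8x^3 - 6x^2 + 4x - 1
the matrix is upper triangular; its diagonal is (1, -1, 1, -1, 1)
for a triangular matrix the eigenvalues are the diagonal entries, with algebraic multiplicity their repetition count

λ = -1 (multiplicity 2), λ = 1 (multiplicity 3)


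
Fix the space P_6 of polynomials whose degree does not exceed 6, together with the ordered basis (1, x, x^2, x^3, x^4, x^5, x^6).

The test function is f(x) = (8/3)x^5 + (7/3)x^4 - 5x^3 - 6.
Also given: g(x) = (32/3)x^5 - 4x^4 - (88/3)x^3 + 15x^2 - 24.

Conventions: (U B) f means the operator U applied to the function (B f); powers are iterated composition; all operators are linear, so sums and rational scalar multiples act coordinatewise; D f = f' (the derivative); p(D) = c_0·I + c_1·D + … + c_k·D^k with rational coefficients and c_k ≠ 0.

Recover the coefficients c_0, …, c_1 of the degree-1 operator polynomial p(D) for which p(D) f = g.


D^0 f = (8/3)x^5 + (7/3)x^4 - 5x^3 - 6
D^1 f = (40/3)x^4 + (28/3)x^3 - 15x^2
matching coefficients of g against c_0 f + c_1 Df + … from the top degree down determines the c_i
solution: c_0 = 4, c_1 = -1

c_0 = 4, c_1 = -1


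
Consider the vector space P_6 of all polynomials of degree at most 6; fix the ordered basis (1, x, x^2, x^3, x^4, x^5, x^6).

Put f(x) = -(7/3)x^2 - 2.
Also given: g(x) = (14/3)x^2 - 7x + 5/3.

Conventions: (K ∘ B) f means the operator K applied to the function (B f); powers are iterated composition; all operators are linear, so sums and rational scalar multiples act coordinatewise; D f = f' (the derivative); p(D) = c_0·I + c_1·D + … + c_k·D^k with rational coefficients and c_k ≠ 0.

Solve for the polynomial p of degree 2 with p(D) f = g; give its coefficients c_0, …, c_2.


D^0 f = -(7/3)x^2 - 2
D^1 f = -(14/3)x
D^2 f = -14/3
matching coefficients of g against c_0 f + c_1 Df + … from the top degree down determines the c_i
solution: c_0 = -2, c_1 = 3/2, c_2 = 1/2

c_0 = -2, c_1 = 3/2, c_2 = 1/2


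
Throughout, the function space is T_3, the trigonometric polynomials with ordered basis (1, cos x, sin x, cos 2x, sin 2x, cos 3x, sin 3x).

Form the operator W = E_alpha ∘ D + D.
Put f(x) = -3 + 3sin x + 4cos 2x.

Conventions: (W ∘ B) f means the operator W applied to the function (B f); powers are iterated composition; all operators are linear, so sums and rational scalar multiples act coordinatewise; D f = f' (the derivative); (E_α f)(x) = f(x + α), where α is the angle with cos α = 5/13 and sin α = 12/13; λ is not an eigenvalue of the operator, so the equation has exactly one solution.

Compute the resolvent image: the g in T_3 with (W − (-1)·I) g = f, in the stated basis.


write g with unknown coordinates in the stated basis and equate coefficients in (W − (-1)·I) g = f
solving from the highest basis element down gives g = -3 - (54/25)cos x + (3/25)sin x - (284/89)cos 2x + (400/89)sin 2x
check: W g = (54/25)cos x + (72/25)sin x + (640/89)cos 2x - (400/89)sin 2x
so W g − (-1)·g = -3 + 3sin x + 4cos 2x = f ✓

g(x) = -3 - (54/25)cos x + (3/25)sin x - (284/89)cos 2x + (400/89)sin 2x


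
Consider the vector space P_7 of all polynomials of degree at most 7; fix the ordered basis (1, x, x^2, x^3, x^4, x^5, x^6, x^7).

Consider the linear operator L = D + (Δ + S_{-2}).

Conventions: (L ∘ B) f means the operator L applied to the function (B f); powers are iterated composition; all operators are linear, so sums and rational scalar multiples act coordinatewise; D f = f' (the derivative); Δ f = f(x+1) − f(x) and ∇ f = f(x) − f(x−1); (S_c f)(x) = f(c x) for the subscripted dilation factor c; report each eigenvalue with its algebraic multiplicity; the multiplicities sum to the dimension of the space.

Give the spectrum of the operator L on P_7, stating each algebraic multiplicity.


image of 1: 1
image of x: -2x + 2
image of x^2: 4x^2 + 4x + 1
image of x^3: -8x^3 + 6x^2 + 3x + 1
image of x^4: 16x^4 + 8x^3 + 6x^2 + 4x + 1
image of x^5: -32x^5 + 10x^4 + 10x^3 + 10x^2 + 5x + 1
image of x^6: 64x^6 + 12x^5 + 15x^4 + 20x^3 + 15x^2 + 6x + 1
image of x^7: -128x^7 + 14x^6 + 21x^5 + 35x^4 + 35x^3 + 21x^2 + 7x + 1
the matrix is upper triangular; its diagonal is (1, -2, 4, -8, 16, -32, 64, -128)
for a triangular matrix the eigenvalues are the diagonal entries, with algebraic multiplicity their repetition count

λ = -128 (multiplicity 1), λ = -32 (multiplicity 1), λ = -8 (multiplicity 1), λ = -2 (multiplicity 1), λ = 1 (multiplicity 1), λ = 4 (multiplicity 1), λ = 16 (multiplicity 1), λ = 64 (multiplicity 1)


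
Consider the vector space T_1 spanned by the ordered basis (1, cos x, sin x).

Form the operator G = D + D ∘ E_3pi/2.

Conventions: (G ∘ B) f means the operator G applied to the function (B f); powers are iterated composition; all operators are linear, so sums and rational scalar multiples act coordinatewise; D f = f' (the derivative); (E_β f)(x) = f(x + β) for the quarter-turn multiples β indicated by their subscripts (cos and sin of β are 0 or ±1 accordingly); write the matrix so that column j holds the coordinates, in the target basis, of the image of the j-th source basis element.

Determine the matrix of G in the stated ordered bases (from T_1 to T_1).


the matrix is [[0, 0, 0]; [0, 1, 1]; [0, -1, 1]] (rows listed top to bottom)

image of 1: 0
image of cos x: cos x - sin x
image of sin x: cos x + sin x
each image's coordinates form column j of the matrix


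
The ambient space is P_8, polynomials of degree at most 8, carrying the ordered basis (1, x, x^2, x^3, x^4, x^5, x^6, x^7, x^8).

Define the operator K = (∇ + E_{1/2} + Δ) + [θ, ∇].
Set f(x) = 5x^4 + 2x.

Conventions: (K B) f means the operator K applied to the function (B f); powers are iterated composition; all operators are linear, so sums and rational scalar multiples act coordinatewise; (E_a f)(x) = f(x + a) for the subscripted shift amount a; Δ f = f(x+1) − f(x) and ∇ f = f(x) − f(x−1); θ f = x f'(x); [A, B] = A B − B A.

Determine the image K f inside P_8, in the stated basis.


the result is g(x) = 5x^4 + 30x^3 + (135/2)x^2 - (31/2)x + 373/16

∇ f = 20x^3 - 30x^2 + 20x - 3
E_{1/2} f = 5x^4 + 10x^3 + (15/2)x^2 + (9/2)x + 21/16
Δ f = 20x^3 + 30x^2 + 20x + 7
(∇ + E_{1/2} + Δ) f = 5x^4 + 50x^3 + (15/2)x^2 + (89/2)x + 85/16
∇ f = 20x^3 - 30x^2 + 20x - 3
θ ∇ f = 60x^3 - 60x^2 + 20x
θ f = 20x^4 + 2x
∇ θ f = 80x^3 - 120x^2 + 80x - 18
[θ, ∇] f = -20x^3 + 60x^2 - 60x + 18
((∇ + E_{1/2} + Δ) + [θ, ∇]) f = 5x^4 + 30x^3 + (135/2)x^2 - (31/2)x + 373/16


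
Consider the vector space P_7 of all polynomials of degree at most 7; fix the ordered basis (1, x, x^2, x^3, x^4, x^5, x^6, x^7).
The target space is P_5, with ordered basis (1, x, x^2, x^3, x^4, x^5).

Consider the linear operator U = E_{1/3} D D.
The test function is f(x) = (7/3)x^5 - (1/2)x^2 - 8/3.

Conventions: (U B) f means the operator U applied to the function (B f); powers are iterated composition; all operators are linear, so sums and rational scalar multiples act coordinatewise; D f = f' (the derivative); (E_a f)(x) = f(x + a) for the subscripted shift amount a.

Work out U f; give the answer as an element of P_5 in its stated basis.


g(x) = (140/3)x^3 + (140/3)x^2 + (140/9)x + 59/81

D f = (35/3)x^4 - x
D D f = (140/3)x^3 - 1
E_{1/3} D D f = (140/3)x^3 + (140/3)x^2 + (140/9)x + 59/81


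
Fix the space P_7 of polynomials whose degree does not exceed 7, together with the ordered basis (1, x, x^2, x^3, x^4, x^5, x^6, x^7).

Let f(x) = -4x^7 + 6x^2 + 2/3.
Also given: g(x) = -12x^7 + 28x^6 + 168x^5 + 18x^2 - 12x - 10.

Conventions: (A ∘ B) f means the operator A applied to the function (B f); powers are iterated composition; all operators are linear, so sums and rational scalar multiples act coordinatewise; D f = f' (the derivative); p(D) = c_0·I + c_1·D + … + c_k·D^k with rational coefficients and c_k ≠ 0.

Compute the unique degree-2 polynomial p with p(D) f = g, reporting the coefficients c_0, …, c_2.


D^0 f = -4x^7 + 6x^2 + 2/3
D^1 f = -28x^6 + 12x
D^2 f = -168x^5 + 12
matching coefficients of g against c_0 f + c_1 Df + … from the top degree down determines the c_i
solution: c_0 = 3, c_1 = -1, c_2 = -1

p(D) = 3·I − D − D^2, i.e. c_0 = 3, c_1 = -1, c_2 = -1


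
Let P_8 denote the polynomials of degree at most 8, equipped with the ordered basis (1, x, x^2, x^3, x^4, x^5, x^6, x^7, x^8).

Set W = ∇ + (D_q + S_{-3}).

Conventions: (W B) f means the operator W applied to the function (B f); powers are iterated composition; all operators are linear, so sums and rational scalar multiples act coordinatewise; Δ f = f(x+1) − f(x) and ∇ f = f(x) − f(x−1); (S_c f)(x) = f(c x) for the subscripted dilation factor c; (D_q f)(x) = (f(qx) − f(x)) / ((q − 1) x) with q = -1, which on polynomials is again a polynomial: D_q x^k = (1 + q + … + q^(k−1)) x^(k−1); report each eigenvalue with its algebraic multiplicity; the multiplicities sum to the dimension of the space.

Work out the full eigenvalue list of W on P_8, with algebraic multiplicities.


λ = -2187 (multiplicity 1), λ = -243 (multiplicity 1), λ = -27 (multiplicity 1), λ = -3 (multiplicity 1), λ = 1 (multiplicity 1), λ = 9 (multiplicity 1), λ = 81 (multiplicity 1), λ = 729 (multiplicity 1), λ = 6561 (multiplicity 1)

image of 1: 1
image of x: -3x + 2
image of x^2: 9x^2 + 2x - 1
image of x^3: -27x^3 + 4x^2 - 3x + 1
image of x^4: 81x^4 + 4x^3 - 6x^2 + 4x - 1
image of x^5: -243x^5 + 6x^4 - 10x^3 + 10x^2 - 5x + 1
image of x^6: 729x^6 + 6x^5 - 15x^4 + 20x^3 - 15x^2 + 6x - 1
image of x^7: -2187x^7 + 8x^6 - 21x^5 + 35x^4 - 35x^3 + 21x^2 - 7x + 1
image of x^8: 6561x^8 + 8x^7 - 28x^6 + 56x^5 - 70x^4 + 56x^3 - 28x^2 + 8x - 1
the matrix is upper triangular; its diagonal is (1, -3, 9, -27, 81, -243, 729, -2187, 6561)
for a triangular matrix the eigenvalues are the diagonal entries, with algebraic multiplicity their repetition count


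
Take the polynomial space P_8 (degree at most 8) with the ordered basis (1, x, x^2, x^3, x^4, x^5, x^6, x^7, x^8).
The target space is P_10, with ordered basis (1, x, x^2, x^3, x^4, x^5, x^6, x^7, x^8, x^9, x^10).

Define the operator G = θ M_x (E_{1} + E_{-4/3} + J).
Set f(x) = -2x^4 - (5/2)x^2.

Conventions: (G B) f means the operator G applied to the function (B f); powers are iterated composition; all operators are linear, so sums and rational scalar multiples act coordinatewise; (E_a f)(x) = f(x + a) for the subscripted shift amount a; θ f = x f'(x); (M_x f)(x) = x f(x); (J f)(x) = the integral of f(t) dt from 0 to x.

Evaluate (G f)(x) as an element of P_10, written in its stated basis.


E_{1} f = -2x^4 - 8x^3 - (29/2)x^2 - 13x - 9/2
E_{-4/3} f = -2x^4 + (32/3)x^3 - (143/6)x^2 + (692/27)x - 872/81
J f = -(2/5)x^5 - (5/6)x^3
(E_{1} + E_{-4/3} + J) f = -(2/5)x^5 - 4x^4 + (11/6)x^3 - (115/3)x^2 + (341/27)x - 2473/162
M_x (E_{1} + E_{-4/3} + J) f = -(2/5)x^6 - 4x^5 + (11/6)x^4 - (115/3)x^3 + (341/27)x^2 - (2473/162)x
θ M_x (E_{1} + E_{-4/3} + J) f = -(12/5)x^6 - 20x^5 + (22/3)x^4 - 115x^3 + (682/27)x^2 - (2473/162)x

the result is g(x) = -(12/5)x^6 - 20x^5 + (22/3)x^4 - 115x^3 + (682/27)x^2 - (2473/162)x


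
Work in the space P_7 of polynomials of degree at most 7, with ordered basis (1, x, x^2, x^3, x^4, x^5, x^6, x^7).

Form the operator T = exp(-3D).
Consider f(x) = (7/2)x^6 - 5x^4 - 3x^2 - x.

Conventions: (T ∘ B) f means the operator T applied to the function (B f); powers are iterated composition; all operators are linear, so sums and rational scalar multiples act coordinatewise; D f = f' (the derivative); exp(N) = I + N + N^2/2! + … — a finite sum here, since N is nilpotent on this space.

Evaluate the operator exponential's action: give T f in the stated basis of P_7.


order-1 term: -63x^5 + 60x^3 + 18x + 3
order-2 term: (945/2)x^4 - 270x^2 - 27
order-3 term: -1890x^3 + 540x
order-4 term: (8505/2)x^2 - 405
order-5 term: -5103x
order-6 term: 5103/2
the series for exp(-3D) f terminates at order 6
exp(-3D) f = (7/2)x^6 - 63x^5 + (935/2)x^4 - 1830x^3 + (7959/2)x^2 - 4546x + 4245/2

g(x) = (7/2)x^6 - 63x^5 + (935/2)x^4 - 1830x^3 + (7959/2)x^2 - 4546x + 4245/2


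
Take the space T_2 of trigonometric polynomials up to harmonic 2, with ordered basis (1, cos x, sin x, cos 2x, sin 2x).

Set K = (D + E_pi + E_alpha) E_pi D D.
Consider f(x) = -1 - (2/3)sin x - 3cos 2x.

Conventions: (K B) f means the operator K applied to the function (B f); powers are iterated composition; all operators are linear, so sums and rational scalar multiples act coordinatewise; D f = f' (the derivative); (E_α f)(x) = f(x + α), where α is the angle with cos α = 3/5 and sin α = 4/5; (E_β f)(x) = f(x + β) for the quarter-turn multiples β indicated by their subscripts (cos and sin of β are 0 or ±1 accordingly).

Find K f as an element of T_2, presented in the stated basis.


the result is g(x) = -(6/5)cos x + (4/15)sin x + (216/25)cos 2x - (888/25)sin 2x

D f = -(2/3)cos x + 6sin 2x
D D f = (2/3)sin x + 12cos 2x
E_pi D D f = -(2/3)sin x + 12cos 2x
D (E_pi D D) f = -(2/3)cos x - 24sin 2x
E_pi (E_pi D D) f = (2/3)sin x + 12cos 2x
E_alpha (E_pi D D) f = -(8/15)cos x - (2/5)sin x - (84/25)cos 2x - (288/25)sin 2x
(D + E_pi + E_alpha) (E_pi D D) f = -(6/5)cos x + (4/15)sin x + (216/25)cos 2x - (888/25)sin 2x


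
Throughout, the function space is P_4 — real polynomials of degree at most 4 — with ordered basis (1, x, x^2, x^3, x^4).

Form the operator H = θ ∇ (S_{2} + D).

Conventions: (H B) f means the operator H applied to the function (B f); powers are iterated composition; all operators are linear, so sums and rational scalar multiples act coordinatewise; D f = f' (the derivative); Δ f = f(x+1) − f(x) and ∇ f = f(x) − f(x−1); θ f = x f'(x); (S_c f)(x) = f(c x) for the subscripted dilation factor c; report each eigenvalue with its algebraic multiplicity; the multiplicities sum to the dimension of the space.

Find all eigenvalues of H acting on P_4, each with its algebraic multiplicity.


λ = 0 (multiplicity 5)

image of 1: 0
image of x: 0
image of x^2: 8x
image of x^3: 48x^2 - 18x
image of x^4: 192x^3 - 168x^2 + 52x
the matrix is upper triangular; its diagonal is (0, 0, 0, 0, 0)
for a triangular matrix the eigenvalues are the diagonal entries, with algebraic multiplicity their repetition count


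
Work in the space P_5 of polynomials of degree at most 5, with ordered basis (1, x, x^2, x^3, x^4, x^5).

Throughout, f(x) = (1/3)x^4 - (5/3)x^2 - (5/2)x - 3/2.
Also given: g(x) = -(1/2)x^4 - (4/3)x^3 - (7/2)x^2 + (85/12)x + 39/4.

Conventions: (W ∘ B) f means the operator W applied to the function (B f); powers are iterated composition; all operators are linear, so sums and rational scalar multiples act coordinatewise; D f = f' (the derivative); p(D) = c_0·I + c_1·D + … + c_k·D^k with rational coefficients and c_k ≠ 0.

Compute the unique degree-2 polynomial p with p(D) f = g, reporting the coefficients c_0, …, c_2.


D^0 f = (1/3)x^4 - (5/3)x^2 - (5/2)x - 3/2
D^1 f = (4/3)x^3 - (10/3)x - 5/2
D^2 f = 4x^2 - 10/3
matching coefficients of g against c_0 f + c_1 Df + … from the top degree down determines the c_i
solution: c_0 = -3/2, c_1 = -1, c_2 = -3/2

c_0 = -3/2, c_1 = -1, c_2 = -3/2


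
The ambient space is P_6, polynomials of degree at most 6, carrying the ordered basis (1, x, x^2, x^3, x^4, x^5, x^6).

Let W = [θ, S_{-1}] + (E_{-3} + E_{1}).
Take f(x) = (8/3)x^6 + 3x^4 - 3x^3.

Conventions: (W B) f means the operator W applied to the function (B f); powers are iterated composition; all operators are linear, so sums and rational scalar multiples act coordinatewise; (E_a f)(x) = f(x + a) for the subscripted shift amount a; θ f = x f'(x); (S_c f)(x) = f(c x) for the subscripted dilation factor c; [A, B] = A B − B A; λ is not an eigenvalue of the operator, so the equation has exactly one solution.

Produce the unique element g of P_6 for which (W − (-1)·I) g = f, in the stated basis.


write g with unknown coordinates in the stated basis and equate coefficients in (W − (-1)·I) g = f
solving from the highest basis element down gives g = (8/9)x^6 + (32/9)x^5 - (853/27)x^4 - (4025/81)x^3 + (38570/81)x^2 - (4642/243)x - 799412/729
check: W g = (16/9)x^6 - (32/9)x^5 + (934/27)x^4 + (3782/81)x^3 - (38570/81)x^2 + (4642/243)x + 799412/729
so W g − (-1)·g = (8/3)x^6 + 3x^4 - 3x^3 = f ✓

the image equals g(x) = (8/9)x^6 + (32/9)x^5 - (853/27)x^4 - (4025/81)x^3 + (38570/81)x^2 - (4642/243)x - 799412/729


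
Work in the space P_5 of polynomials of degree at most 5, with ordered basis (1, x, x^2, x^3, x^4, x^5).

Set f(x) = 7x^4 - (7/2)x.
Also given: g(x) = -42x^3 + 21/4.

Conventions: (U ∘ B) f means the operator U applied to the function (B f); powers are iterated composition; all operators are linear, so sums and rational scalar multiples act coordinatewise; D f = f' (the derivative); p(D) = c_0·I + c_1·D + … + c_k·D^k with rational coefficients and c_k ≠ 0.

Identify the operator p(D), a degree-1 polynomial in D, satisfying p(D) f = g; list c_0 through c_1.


D^0 f = 7x^4 - (7/2)x
D^1 f = 28x^3 - 7/2
matching coefficients of g against c_0 f + c_1 Df + … from the top degree down determines the c_i
solution: c_0 = 0, c_1 = -3/2

p(D) = -(3/2)·D, i.e. c_0 = 0, c_1 = -3/2


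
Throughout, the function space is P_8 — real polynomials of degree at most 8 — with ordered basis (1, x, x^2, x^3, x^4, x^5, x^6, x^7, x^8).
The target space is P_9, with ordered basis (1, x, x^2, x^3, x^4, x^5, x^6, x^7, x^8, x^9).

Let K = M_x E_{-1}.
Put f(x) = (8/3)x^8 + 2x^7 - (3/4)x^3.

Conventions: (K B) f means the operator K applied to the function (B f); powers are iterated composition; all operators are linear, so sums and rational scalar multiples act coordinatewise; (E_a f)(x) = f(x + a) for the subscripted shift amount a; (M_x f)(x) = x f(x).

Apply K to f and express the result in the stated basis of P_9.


E_{-1} f = (8/3)x^8 - (58/3)x^7 + (182/3)x^6 - (322/3)x^5 + (350/3)x^4 - (961/12)x^3 + (419/12)x^2 - (115/12)x + 17/12
M_x E_{-1} f = (8/3)x^9 - (58/3)x^8 + (182/3)x^7 - (322/3)x^6 + (350/3)x^5 - (961/12)x^4 + (419/12)x^3 - (115/12)x^2 + (17/12)x

the result is g(x) = (8/3)x^9 - (58/3)x^8 + (182/3)x^7 - (322/3)x^6 + (350/3)x^5 - (961/12)x^4 + (419/12)x^3 - (115/12)x^2 + (17/12)x


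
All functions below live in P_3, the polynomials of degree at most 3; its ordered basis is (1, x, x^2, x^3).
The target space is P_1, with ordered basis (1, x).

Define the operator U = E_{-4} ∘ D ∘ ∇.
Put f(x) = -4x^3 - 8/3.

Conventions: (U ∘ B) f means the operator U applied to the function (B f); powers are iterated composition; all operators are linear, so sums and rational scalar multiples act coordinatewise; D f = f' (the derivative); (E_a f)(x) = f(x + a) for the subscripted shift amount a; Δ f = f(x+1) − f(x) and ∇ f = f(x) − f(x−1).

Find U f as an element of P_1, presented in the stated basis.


g(x) = -24x + 108

∇ f = -12x^2 + 12x - 4
D ∇ f = -24x + 12
E_{-4} D ∇ f = -24x + 108


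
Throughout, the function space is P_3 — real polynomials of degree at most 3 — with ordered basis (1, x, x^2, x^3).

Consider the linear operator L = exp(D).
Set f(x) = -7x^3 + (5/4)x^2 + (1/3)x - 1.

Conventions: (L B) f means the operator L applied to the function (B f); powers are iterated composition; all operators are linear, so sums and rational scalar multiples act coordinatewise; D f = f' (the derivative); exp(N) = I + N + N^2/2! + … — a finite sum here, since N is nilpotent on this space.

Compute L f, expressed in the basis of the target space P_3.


order-1 term: -21x^2 + (5/2)x + 1/3
order-2 term: -21x + 5/4
order-3 term: -7
the series for exp(D) f terminates at order 3
exp(D) f = -7x^3 - (79/4)x^2 - (109/6)x - 77/12

g(x) = -7x^3 - (79/4)x^2 - (109/6)x - 77/12


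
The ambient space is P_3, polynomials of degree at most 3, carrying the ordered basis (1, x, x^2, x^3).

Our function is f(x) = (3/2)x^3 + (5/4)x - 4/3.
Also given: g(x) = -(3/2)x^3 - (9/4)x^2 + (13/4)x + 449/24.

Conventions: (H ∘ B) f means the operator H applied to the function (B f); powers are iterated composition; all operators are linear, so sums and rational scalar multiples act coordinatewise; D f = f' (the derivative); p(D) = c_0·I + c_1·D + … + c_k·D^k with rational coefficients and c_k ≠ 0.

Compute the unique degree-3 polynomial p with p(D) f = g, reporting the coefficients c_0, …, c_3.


c_0 = -1, c_1 = -1/2, c_2 = 1/2, c_3 = 2

D^0 f = (3/2)x^3 + (5/4)x - 4/3
D^1 f = (9/2)x^2 + 5/4
D^2 f = 9x
D^3 f = 9
matching coefficients of g against c_0 f + c_1 Df + … from the top degree down determines the c_i
solution: c_0 = -1, c_1 = -1/2, c_2 = 1/2, c_3 = 2


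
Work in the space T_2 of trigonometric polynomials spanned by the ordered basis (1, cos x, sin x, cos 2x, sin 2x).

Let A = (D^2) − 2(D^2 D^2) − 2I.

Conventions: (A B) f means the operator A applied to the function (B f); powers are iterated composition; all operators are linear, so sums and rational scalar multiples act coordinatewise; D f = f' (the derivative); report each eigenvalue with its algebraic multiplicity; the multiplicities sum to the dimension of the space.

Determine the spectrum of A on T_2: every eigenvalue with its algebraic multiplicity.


image of 1: -2
image of cos x: -5cos x
image of sin x: -5sin x
image of cos 2x: -38cos 2x
image of sin 2x: -38sin 2x
the matrix is diagonal; its diagonal is (-2, -5, -5, -38, -38)
for a triangular matrix the eigenvalues are the diagonal entries, with algebraic multiplicity their repetition count

λ = -38 (multiplicity 2), λ = -5 (multiplicity 2), λ = -2 (multiplicity 1)


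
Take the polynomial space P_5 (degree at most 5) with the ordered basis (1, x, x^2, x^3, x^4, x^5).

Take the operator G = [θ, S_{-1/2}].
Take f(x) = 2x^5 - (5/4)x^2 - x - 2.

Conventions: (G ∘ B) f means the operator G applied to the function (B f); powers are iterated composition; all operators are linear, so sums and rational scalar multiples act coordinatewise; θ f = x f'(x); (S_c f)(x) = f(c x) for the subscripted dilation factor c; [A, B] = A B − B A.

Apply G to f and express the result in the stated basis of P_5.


the result is g(x) = 0

S_{-1/2} f = -(1/16)x^5 - (5/16)x^2 + (1/2)x - 2
θ S_{-1/2} f = -(5/16)x^5 - (5/8)x^2 + (1/2)x
θ f = 10x^5 - (5/2)x^2 - x
S_{-1/2} θ f = -(5/16)x^5 - (5/8)x^2 + (1/2)x
[θ, S_{-1/2}] f = 0


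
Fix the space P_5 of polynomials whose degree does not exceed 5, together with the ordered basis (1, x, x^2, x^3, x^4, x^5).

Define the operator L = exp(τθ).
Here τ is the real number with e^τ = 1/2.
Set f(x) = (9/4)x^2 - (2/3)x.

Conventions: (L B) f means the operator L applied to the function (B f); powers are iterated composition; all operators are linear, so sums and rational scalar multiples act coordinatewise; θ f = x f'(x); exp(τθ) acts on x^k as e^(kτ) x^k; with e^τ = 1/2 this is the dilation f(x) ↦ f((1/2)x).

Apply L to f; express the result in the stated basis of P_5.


the image equals g(x) = (9/16)x^2 - (1/3)x

exp(τθ) x^k = e^(kτ) x^k; with e^τ = 1/2 this sends x^k to (1/2)^k x^k
x ↦ 1/2 x
x^2 ↦ 1/4 x^2
applying this coordinatewise to f: exp(τθ) f = (9/16)x^2 - (1/3)x


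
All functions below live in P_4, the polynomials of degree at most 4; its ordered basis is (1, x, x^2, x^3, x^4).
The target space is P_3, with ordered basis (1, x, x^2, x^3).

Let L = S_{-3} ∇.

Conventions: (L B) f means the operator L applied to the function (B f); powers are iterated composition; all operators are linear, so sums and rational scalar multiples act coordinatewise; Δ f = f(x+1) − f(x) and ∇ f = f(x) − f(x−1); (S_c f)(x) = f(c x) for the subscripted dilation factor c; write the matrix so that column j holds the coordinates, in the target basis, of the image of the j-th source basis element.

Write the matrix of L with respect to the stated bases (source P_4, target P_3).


the matrix is [[0, 1, -1, 1, -1]; [0, 0, -6, 9, -12]; [0, 0, 0, 27, -54]; [0, 0, 0, 0, -108]] (rows listed top to bottom)

image of 1: 0
image of x: 1
image of x^2: -6x - 1
image of x^3: 27x^2 + 9x + 1
image of x^4: -108x^3 - 54x^2 - 12x - 1
each image's coordinates form column j of the matrix


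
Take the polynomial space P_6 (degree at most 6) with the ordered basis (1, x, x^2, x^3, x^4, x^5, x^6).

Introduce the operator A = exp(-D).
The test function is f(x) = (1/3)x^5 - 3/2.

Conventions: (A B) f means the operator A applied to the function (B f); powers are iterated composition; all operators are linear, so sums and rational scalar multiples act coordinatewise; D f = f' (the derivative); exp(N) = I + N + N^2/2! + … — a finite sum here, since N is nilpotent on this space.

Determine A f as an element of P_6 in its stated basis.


g(x) = (1/3)x^5 - (5/3)x^4 + (10/3)x^3 - (10/3)x^2 + (5/3)x - 11/6

order-1 term: -(5/3)x^4
order-2 term: (10/3)x^3
order-3 term: -(10/3)x^2
order-4 term: (5/3)x
order-5 term: -1/3
the series for exp(-D) f terminates at order 5
exp(-D) f = (1/3)x^5 - (5/3)x^4 + (10/3)x^3 - (10/3)x^2 + (5/3)x - 11/6


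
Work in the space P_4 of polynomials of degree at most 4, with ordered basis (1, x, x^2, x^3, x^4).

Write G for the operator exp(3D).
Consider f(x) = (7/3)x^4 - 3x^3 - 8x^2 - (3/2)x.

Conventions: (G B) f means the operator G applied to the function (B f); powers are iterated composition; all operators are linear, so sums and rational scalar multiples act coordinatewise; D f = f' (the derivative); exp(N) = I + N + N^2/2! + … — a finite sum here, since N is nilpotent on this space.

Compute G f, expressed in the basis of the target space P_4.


the result is g(x) = (7/3)x^4 + 25x^3 + 91x^2 + (243/2)x + 63/2

order-1 term: 28x^3 - 27x^2 - 48x - 9/2
order-2 term: 126x^2 - 81x - 72
order-3 term: 252x - 81
order-4 term: 189
the series for exp(3D) f terminates at order 4
exp(3D) f = (7/3)x^4 + 25x^3 + 91x^2 + (243/2)x + 63/2


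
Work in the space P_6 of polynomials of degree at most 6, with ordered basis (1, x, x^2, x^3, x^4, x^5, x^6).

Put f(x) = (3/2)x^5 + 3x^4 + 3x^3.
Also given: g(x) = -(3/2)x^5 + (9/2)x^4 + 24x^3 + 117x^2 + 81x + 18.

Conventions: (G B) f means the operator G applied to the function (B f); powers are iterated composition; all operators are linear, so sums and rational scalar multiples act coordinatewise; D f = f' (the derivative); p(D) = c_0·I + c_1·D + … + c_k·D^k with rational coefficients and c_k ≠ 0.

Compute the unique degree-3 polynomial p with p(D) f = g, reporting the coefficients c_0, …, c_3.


D^0 f = (3/2)x^5 + 3x^4 + 3x^3
D^1 f = (15/2)x^4 + 12x^3 + 9x^2
D^2 f = 30x^3 + 36x^2 + 18x
D^3 f = 90x^2 + 72x + 18
matching coefficients of g against c_0 f + c_1 Df + … from the top degree down determines the c_i
solution: c_0 = -1, c_1 = 1, c_2 = 1/2, c_3 = 1

p(D) = -I + D + (1/2)·D^2 + D^3, i.e. c_0 = -1, c_1 = 1, c_2 = 1/2, c_3 = 1


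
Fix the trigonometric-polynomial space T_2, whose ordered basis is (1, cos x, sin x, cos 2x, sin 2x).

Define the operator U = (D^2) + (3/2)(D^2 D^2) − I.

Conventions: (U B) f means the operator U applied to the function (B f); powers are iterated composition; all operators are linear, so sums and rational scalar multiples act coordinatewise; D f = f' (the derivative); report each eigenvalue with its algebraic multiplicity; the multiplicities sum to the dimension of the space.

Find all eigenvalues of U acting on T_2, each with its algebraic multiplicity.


λ = -1 (multiplicity 1), λ = -1/2 (multiplicity 2), λ = 19 (multiplicity 2)

image of 1: -1
image of cos x: -(1/2)cos x
image of sin x: -(1/2)sin x
image of cos 2x: 19cos 2x
image of sin 2x: 19sin 2x
the matrix is diagonal; its diagonal is (-1, -1/2, -1/2, 19, 19)
for a triangular matrix the eigenvalues are the diagonal entries, with algebraic multiplicity their repetition count


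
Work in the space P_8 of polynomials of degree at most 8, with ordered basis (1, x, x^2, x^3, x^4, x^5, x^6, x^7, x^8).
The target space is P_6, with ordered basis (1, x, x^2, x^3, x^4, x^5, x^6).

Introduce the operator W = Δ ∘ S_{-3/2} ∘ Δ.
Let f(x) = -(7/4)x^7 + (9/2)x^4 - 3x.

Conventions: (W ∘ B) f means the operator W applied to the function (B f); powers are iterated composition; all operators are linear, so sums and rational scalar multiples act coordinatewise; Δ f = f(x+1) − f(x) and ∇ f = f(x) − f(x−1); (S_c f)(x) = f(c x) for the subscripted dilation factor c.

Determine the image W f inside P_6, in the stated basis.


g(x) = -(107163/128)x^5 - (178605/256)x^4 - (19845/16)x^3 - (185571/256)x^2 - (18441/64)x - 14115/256

Δ f = -(49/4)x^6 - (147/4)x^5 - (245/4)x^4 - (173/4)x^3 - (39/4)x^2 + (23/4)x - 1/4
S_{-3/2} Δ f = -(35721/256)x^6 + (35721/128)x^5 - (19845/64)x^4 + (4671/32)x^3 - (351/16)x^2 - (69/8)x - 1/4
Δ (S_{-3/2} ∘ Δ) f = -(107163/128)x^5 - (178605/256)x^4 - (19845/16)x^3 - (185571/256)x^2 - (18441/64)x - 14115/256
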